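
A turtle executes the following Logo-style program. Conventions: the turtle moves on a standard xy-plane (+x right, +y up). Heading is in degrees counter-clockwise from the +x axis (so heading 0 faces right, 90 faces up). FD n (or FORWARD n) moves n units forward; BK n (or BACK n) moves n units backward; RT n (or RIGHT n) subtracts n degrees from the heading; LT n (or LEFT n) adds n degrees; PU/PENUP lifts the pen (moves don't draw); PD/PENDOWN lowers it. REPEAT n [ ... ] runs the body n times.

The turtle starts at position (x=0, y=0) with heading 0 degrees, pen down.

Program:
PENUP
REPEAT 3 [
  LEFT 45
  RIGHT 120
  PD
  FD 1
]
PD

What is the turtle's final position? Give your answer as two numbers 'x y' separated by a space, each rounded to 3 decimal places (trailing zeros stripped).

Answer: -1.314 -0.759

Derivation:
Executing turtle program step by step:
Start: pos=(0,0), heading=0, pen down
PU: pen up
REPEAT 3 [
  -- iteration 1/3 --
  LT 45: heading 0 -> 45
  RT 120: heading 45 -> 285
  PD: pen down
  FD 1: (0,0) -> (0.259,-0.966) [heading=285, draw]
  -- iteration 2/3 --
  LT 45: heading 285 -> 330
  RT 120: heading 330 -> 210
  PD: pen down
  FD 1: (0.259,-0.966) -> (-0.607,-1.466) [heading=210, draw]
  -- iteration 3/3 --
  LT 45: heading 210 -> 255
  RT 120: heading 255 -> 135
  PD: pen down
  FD 1: (-0.607,-1.466) -> (-1.314,-0.759) [heading=135, draw]
]
PD: pen down
Final: pos=(-1.314,-0.759), heading=135, 3 segment(s) drawn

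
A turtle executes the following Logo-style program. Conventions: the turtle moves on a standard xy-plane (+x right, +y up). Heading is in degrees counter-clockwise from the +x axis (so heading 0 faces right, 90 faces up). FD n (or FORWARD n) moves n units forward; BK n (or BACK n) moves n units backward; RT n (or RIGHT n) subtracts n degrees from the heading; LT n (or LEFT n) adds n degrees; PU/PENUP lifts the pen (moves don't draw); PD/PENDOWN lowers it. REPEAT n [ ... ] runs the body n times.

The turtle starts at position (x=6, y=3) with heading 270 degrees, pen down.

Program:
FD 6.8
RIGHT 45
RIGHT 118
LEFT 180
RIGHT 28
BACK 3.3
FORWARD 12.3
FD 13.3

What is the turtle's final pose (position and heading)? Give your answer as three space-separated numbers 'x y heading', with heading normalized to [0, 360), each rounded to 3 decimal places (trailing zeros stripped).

Answer: 1.745 -25.69 259

Derivation:
Executing turtle program step by step:
Start: pos=(6,3), heading=270, pen down
FD 6.8: (6,3) -> (6,-3.8) [heading=270, draw]
RT 45: heading 270 -> 225
RT 118: heading 225 -> 107
LT 180: heading 107 -> 287
RT 28: heading 287 -> 259
BK 3.3: (6,-3.8) -> (6.63,-0.561) [heading=259, draw]
FD 12.3: (6.63,-0.561) -> (4.283,-12.635) [heading=259, draw]
FD 13.3: (4.283,-12.635) -> (1.745,-25.69) [heading=259, draw]
Final: pos=(1.745,-25.69), heading=259, 4 segment(s) drawn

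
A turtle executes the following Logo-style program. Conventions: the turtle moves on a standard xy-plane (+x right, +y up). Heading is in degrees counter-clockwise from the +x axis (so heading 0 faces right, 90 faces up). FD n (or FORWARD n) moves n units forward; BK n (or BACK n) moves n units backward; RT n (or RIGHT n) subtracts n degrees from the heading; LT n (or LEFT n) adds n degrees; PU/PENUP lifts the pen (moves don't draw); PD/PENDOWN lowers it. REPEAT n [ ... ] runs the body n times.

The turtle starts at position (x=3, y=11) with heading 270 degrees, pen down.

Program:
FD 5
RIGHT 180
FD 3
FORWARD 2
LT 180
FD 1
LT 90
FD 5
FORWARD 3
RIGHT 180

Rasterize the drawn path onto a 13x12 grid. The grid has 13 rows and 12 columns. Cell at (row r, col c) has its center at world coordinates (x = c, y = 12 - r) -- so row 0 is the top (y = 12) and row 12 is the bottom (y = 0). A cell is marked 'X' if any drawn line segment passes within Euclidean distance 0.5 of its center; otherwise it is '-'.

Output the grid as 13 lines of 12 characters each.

Segment 0: (3,11) -> (3,6)
Segment 1: (3,6) -> (3,9)
Segment 2: (3,9) -> (3,11)
Segment 3: (3,11) -> (3,10)
Segment 4: (3,10) -> (8,10)
Segment 5: (8,10) -> (11,10)

Answer: ------------
---X--------
---XXXXXXXXX
---X--------
---X--------
---X--------
---X--------
------------
------------
------------
------------
------------
------------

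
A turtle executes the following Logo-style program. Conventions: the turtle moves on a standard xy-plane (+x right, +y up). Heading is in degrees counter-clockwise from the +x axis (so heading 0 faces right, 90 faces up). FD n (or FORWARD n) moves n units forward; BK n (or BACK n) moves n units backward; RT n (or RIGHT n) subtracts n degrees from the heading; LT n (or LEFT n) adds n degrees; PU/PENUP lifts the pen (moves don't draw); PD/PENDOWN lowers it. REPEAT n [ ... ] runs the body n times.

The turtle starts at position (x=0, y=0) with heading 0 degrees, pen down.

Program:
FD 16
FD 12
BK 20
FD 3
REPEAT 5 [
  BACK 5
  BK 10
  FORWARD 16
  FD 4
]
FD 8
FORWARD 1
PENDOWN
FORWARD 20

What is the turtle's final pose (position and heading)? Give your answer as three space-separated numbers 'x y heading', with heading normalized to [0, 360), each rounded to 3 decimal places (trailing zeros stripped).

Executing turtle program step by step:
Start: pos=(0,0), heading=0, pen down
FD 16: (0,0) -> (16,0) [heading=0, draw]
FD 12: (16,0) -> (28,0) [heading=0, draw]
BK 20: (28,0) -> (8,0) [heading=0, draw]
FD 3: (8,0) -> (11,0) [heading=0, draw]
REPEAT 5 [
  -- iteration 1/5 --
  BK 5: (11,0) -> (6,0) [heading=0, draw]
  BK 10: (6,0) -> (-4,0) [heading=0, draw]
  FD 16: (-4,0) -> (12,0) [heading=0, draw]
  FD 4: (12,0) -> (16,0) [heading=0, draw]
  -- iteration 2/5 --
  BK 5: (16,0) -> (11,0) [heading=0, draw]
  BK 10: (11,0) -> (1,0) [heading=0, draw]
  FD 16: (1,0) -> (17,0) [heading=0, draw]
  FD 4: (17,0) -> (21,0) [heading=0, draw]
  -- iteration 3/5 --
  BK 5: (21,0) -> (16,0) [heading=0, draw]
  BK 10: (16,0) -> (6,0) [heading=0, draw]
  FD 16: (6,0) -> (22,0) [heading=0, draw]
  FD 4: (22,0) -> (26,0) [heading=0, draw]
  -- iteration 4/5 --
  BK 5: (26,0) -> (21,0) [heading=0, draw]
  BK 10: (21,0) -> (11,0) [heading=0, draw]
  FD 16: (11,0) -> (27,0) [heading=0, draw]
  FD 4: (27,0) -> (31,0) [heading=0, draw]
  -- iteration 5/5 --
  BK 5: (31,0) -> (26,0) [heading=0, draw]
  BK 10: (26,0) -> (16,0) [heading=0, draw]
  FD 16: (16,0) -> (32,0) [heading=0, draw]
  FD 4: (32,0) -> (36,0) [heading=0, draw]
]
FD 8: (36,0) -> (44,0) [heading=0, draw]
FD 1: (44,0) -> (45,0) [heading=0, draw]
PD: pen down
FD 20: (45,0) -> (65,0) [heading=0, draw]
Final: pos=(65,0), heading=0, 27 segment(s) drawn

Answer: 65 0 0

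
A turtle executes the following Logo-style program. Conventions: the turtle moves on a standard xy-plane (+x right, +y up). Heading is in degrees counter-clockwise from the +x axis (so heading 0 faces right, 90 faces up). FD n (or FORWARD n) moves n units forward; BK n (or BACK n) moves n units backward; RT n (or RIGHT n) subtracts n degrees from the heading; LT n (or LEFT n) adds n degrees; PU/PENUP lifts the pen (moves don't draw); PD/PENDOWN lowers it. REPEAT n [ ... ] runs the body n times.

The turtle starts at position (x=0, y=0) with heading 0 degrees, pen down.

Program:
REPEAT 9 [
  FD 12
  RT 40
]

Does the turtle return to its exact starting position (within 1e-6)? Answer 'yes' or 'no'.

Executing turtle program step by step:
Start: pos=(0,0), heading=0, pen down
REPEAT 9 [
  -- iteration 1/9 --
  FD 12: (0,0) -> (12,0) [heading=0, draw]
  RT 40: heading 0 -> 320
  -- iteration 2/9 --
  FD 12: (12,0) -> (21.193,-7.713) [heading=320, draw]
  RT 40: heading 320 -> 280
  -- iteration 3/9 --
  FD 12: (21.193,-7.713) -> (23.276,-19.531) [heading=280, draw]
  RT 40: heading 280 -> 240
  -- iteration 4/9 --
  FD 12: (23.276,-19.531) -> (17.276,-29.923) [heading=240, draw]
  RT 40: heading 240 -> 200
  -- iteration 5/9 --
  FD 12: (17.276,-29.923) -> (6,-34.028) [heading=200, draw]
  RT 40: heading 200 -> 160
  -- iteration 6/9 --
  FD 12: (6,-34.028) -> (-5.276,-29.923) [heading=160, draw]
  RT 40: heading 160 -> 120
  -- iteration 7/9 --
  FD 12: (-5.276,-29.923) -> (-11.276,-19.531) [heading=120, draw]
  RT 40: heading 120 -> 80
  -- iteration 8/9 --
  FD 12: (-11.276,-19.531) -> (-9.193,-7.713) [heading=80, draw]
  RT 40: heading 80 -> 40
  -- iteration 9/9 --
  FD 12: (-9.193,-7.713) -> (0,0) [heading=40, draw]
  RT 40: heading 40 -> 0
]
Final: pos=(0,0), heading=0, 9 segment(s) drawn

Start position: (0, 0)
Final position: (0, 0)
Distance = 0; < 1e-6 -> CLOSED

Answer: yes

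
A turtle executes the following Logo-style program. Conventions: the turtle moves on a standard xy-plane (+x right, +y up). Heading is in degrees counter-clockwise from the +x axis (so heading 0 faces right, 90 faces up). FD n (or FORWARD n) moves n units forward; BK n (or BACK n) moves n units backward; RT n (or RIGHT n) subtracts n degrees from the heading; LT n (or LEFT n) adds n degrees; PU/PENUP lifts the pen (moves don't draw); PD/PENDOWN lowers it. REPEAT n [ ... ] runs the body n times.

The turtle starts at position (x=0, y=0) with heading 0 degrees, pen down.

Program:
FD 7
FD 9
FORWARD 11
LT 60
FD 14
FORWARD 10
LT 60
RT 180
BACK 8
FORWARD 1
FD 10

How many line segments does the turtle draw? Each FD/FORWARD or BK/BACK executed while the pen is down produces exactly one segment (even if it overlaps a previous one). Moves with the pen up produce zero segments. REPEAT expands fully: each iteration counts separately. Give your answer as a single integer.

Executing turtle program step by step:
Start: pos=(0,0), heading=0, pen down
FD 7: (0,0) -> (7,0) [heading=0, draw]
FD 9: (7,0) -> (16,0) [heading=0, draw]
FD 11: (16,0) -> (27,0) [heading=0, draw]
LT 60: heading 0 -> 60
FD 14: (27,0) -> (34,12.124) [heading=60, draw]
FD 10: (34,12.124) -> (39,20.785) [heading=60, draw]
LT 60: heading 60 -> 120
RT 180: heading 120 -> 300
BK 8: (39,20.785) -> (35,27.713) [heading=300, draw]
FD 1: (35,27.713) -> (35.5,26.847) [heading=300, draw]
FD 10: (35.5,26.847) -> (40.5,18.187) [heading=300, draw]
Final: pos=(40.5,18.187), heading=300, 8 segment(s) drawn
Segments drawn: 8

Answer: 8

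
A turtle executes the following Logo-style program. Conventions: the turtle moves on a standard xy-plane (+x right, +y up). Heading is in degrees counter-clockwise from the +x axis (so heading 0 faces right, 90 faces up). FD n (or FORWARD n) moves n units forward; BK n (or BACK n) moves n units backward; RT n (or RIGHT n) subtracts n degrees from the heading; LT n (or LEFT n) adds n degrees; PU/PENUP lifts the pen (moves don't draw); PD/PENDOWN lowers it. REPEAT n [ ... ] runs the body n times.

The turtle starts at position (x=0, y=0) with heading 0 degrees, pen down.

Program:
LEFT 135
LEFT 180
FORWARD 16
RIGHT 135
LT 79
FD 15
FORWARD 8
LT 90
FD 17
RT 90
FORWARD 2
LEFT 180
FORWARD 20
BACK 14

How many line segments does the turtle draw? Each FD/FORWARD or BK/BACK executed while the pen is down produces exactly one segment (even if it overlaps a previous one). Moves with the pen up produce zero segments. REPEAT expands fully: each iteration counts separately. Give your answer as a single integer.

Answer: 7

Derivation:
Executing turtle program step by step:
Start: pos=(0,0), heading=0, pen down
LT 135: heading 0 -> 135
LT 180: heading 135 -> 315
FD 16: (0,0) -> (11.314,-11.314) [heading=315, draw]
RT 135: heading 315 -> 180
LT 79: heading 180 -> 259
FD 15: (11.314,-11.314) -> (8.452,-26.038) [heading=259, draw]
FD 8: (8.452,-26.038) -> (6.925,-33.891) [heading=259, draw]
LT 90: heading 259 -> 349
FD 17: (6.925,-33.891) -> (23.613,-37.135) [heading=349, draw]
RT 90: heading 349 -> 259
FD 2: (23.613,-37.135) -> (23.231,-39.098) [heading=259, draw]
LT 180: heading 259 -> 79
FD 20: (23.231,-39.098) -> (27.047,-19.466) [heading=79, draw]
BK 14: (27.047,-19.466) -> (24.376,-33.208) [heading=79, draw]
Final: pos=(24.376,-33.208), heading=79, 7 segment(s) drawn
Segments drawn: 7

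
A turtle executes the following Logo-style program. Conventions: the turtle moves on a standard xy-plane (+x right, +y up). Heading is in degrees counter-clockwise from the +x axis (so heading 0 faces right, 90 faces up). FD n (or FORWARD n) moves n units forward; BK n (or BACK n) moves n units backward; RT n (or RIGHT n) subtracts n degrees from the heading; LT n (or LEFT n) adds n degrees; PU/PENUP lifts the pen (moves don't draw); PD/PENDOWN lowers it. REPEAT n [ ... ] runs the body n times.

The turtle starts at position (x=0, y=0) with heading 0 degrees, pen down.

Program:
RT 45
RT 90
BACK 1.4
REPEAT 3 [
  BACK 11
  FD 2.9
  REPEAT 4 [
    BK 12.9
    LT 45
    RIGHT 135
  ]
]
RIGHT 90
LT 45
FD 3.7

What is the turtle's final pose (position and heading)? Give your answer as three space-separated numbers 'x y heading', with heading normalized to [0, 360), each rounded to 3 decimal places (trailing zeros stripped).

Executing turtle program step by step:
Start: pos=(0,0), heading=0, pen down
RT 45: heading 0 -> 315
RT 90: heading 315 -> 225
BK 1.4: (0,0) -> (0.99,0.99) [heading=225, draw]
REPEAT 3 [
  -- iteration 1/3 --
  BK 11: (0.99,0.99) -> (8.768,8.768) [heading=225, draw]
  FD 2.9: (8.768,8.768) -> (6.718,6.718) [heading=225, draw]
  REPEAT 4 [
    -- iteration 1/4 --
    BK 12.9: (6.718,6.718) -> (15.839,15.839) [heading=225, draw]
    LT 45: heading 225 -> 270
    RT 135: heading 270 -> 135
    -- iteration 2/4 --
    BK 12.9: (15.839,15.839) -> (24.961,6.718) [heading=135, draw]
    LT 45: heading 135 -> 180
    RT 135: heading 180 -> 45
    -- iteration 3/4 --
    BK 12.9: (24.961,6.718) -> (15.839,-2.404) [heading=45, draw]
    LT 45: heading 45 -> 90
    RT 135: heading 90 -> 315
    -- iteration 4/4 --
    BK 12.9: (15.839,-2.404) -> (6.718,6.718) [heading=315, draw]
    LT 45: heading 315 -> 0
    RT 135: heading 0 -> 225
  ]
  -- iteration 2/3 --
  BK 11: (6.718,6.718) -> (14.496,14.496) [heading=225, draw]
  FD 2.9: (14.496,14.496) -> (12.445,12.445) [heading=225, draw]
  REPEAT 4 [
    -- iteration 1/4 --
    BK 12.9: (12.445,12.445) -> (21.567,21.567) [heading=225, draw]
    LT 45: heading 225 -> 270
    RT 135: heading 270 -> 135
    -- iteration 2/4 --
    BK 12.9: (21.567,21.567) -> (30.688,12.445) [heading=135, draw]
    LT 45: heading 135 -> 180
    RT 135: heading 180 -> 45
    -- iteration 3/4 --
    BK 12.9: (30.688,12.445) -> (21.567,3.323) [heading=45, draw]
    LT 45: heading 45 -> 90
    RT 135: heading 90 -> 315
    -- iteration 4/4 --
    BK 12.9: (21.567,3.323) -> (12.445,12.445) [heading=315, draw]
    LT 45: heading 315 -> 0
    RT 135: heading 0 -> 225
  ]
  -- iteration 3/3 --
  BK 11: (12.445,12.445) -> (20.223,20.223) [heading=225, draw]
  FD 2.9: (20.223,20.223) -> (18.173,18.173) [heading=225, draw]
  REPEAT 4 [
    -- iteration 1/4 --
    BK 12.9: (18.173,18.173) -> (27.294,27.294) [heading=225, draw]
    LT 45: heading 225 -> 270
    RT 135: heading 270 -> 135
    -- iteration 2/4 --
    BK 12.9: (27.294,27.294) -> (36.416,18.173) [heading=135, draw]
    LT 45: heading 135 -> 180
    RT 135: heading 180 -> 45
    -- iteration 3/4 --
    BK 12.9: (36.416,18.173) -> (27.294,9.051) [heading=45, draw]
    LT 45: heading 45 -> 90
    RT 135: heading 90 -> 315
    -- iteration 4/4 --
    BK 12.9: (27.294,9.051) -> (18.173,18.173) [heading=315, draw]
    LT 45: heading 315 -> 0
    RT 135: heading 0 -> 225
  ]
]
RT 90: heading 225 -> 135
LT 45: heading 135 -> 180
FD 3.7: (18.173,18.173) -> (14.473,18.173) [heading=180, draw]
Final: pos=(14.473,18.173), heading=180, 20 segment(s) drawn

Answer: 14.473 18.173 180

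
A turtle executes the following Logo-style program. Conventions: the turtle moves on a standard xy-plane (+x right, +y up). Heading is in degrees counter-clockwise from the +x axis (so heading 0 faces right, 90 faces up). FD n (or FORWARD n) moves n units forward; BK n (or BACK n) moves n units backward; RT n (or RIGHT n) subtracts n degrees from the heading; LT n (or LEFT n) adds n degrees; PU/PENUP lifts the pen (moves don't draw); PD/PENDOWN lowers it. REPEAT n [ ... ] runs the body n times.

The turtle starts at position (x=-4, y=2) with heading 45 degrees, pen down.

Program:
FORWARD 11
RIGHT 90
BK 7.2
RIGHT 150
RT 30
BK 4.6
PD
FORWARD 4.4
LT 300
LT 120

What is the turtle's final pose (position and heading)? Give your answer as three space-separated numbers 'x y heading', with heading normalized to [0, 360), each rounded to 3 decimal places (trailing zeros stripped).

Executing turtle program step by step:
Start: pos=(-4,2), heading=45, pen down
FD 11: (-4,2) -> (3.778,9.778) [heading=45, draw]
RT 90: heading 45 -> 315
BK 7.2: (3.778,9.778) -> (-1.313,14.869) [heading=315, draw]
RT 150: heading 315 -> 165
RT 30: heading 165 -> 135
BK 4.6: (-1.313,14.869) -> (1.94,11.617) [heading=135, draw]
PD: pen down
FD 4.4: (1.94,11.617) -> (-1.172,14.728) [heading=135, draw]
LT 300: heading 135 -> 75
LT 120: heading 75 -> 195
Final: pos=(-1.172,14.728), heading=195, 4 segment(s) drawn

Answer: -1.172 14.728 195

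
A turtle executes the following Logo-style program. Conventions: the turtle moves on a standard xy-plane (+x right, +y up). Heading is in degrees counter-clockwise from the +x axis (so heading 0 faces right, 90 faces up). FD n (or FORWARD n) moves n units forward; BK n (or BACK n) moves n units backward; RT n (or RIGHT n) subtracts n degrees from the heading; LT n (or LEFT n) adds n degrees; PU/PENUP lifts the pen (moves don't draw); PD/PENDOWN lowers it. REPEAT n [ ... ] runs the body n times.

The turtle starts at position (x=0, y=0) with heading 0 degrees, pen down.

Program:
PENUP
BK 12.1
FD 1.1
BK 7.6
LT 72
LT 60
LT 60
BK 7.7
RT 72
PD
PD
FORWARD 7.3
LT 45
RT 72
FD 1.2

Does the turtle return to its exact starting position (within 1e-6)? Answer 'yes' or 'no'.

Executing turtle program step by step:
Start: pos=(0,0), heading=0, pen down
PU: pen up
BK 12.1: (0,0) -> (-12.1,0) [heading=0, move]
FD 1.1: (-12.1,0) -> (-11,0) [heading=0, move]
BK 7.6: (-11,0) -> (-18.6,0) [heading=0, move]
LT 72: heading 0 -> 72
LT 60: heading 72 -> 132
LT 60: heading 132 -> 192
BK 7.7: (-18.6,0) -> (-11.068,1.601) [heading=192, move]
RT 72: heading 192 -> 120
PD: pen down
PD: pen down
FD 7.3: (-11.068,1.601) -> (-14.718,7.923) [heading=120, draw]
LT 45: heading 120 -> 165
RT 72: heading 165 -> 93
FD 1.2: (-14.718,7.923) -> (-14.781,9.121) [heading=93, draw]
Final: pos=(-14.781,9.121), heading=93, 2 segment(s) drawn

Start position: (0, 0)
Final position: (-14.781, 9.121)
Distance = 17.369; >= 1e-6 -> NOT closed

Answer: no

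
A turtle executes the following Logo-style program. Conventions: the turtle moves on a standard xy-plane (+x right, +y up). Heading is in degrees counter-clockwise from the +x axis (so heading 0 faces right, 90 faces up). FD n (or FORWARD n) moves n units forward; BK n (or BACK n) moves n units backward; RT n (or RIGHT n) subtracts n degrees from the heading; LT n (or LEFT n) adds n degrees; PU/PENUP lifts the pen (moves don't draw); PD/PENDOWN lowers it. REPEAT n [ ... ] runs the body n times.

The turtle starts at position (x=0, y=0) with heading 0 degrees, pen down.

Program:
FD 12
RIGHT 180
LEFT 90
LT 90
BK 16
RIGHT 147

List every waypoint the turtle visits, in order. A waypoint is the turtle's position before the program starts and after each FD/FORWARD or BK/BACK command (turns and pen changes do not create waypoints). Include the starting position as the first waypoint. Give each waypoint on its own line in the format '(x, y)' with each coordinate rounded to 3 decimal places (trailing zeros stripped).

Executing turtle program step by step:
Start: pos=(0,0), heading=0, pen down
FD 12: (0,0) -> (12,0) [heading=0, draw]
RT 180: heading 0 -> 180
LT 90: heading 180 -> 270
LT 90: heading 270 -> 0
BK 16: (12,0) -> (-4,0) [heading=0, draw]
RT 147: heading 0 -> 213
Final: pos=(-4,0), heading=213, 2 segment(s) drawn
Waypoints (3 total):
(0, 0)
(12, 0)
(-4, 0)

Answer: (0, 0)
(12, 0)
(-4, 0)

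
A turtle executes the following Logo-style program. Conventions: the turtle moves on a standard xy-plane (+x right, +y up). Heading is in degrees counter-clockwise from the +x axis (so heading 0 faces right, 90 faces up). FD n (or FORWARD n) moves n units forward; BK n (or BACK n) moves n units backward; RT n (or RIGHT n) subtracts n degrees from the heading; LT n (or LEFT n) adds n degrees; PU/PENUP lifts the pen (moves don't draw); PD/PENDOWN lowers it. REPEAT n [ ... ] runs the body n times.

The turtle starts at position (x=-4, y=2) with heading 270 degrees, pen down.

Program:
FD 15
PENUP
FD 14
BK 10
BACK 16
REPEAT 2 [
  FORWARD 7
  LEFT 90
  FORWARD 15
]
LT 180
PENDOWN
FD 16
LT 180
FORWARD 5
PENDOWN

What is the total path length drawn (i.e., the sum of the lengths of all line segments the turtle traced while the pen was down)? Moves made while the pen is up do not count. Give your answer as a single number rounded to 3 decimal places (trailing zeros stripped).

Answer: 36

Derivation:
Executing turtle program step by step:
Start: pos=(-4,2), heading=270, pen down
FD 15: (-4,2) -> (-4,-13) [heading=270, draw]
PU: pen up
FD 14: (-4,-13) -> (-4,-27) [heading=270, move]
BK 10: (-4,-27) -> (-4,-17) [heading=270, move]
BK 16: (-4,-17) -> (-4,-1) [heading=270, move]
REPEAT 2 [
  -- iteration 1/2 --
  FD 7: (-4,-1) -> (-4,-8) [heading=270, move]
  LT 90: heading 270 -> 0
  FD 15: (-4,-8) -> (11,-8) [heading=0, move]
  -- iteration 2/2 --
  FD 7: (11,-8) -> (18,-8) [heading=0, move]
  LT 90: heading 0 -> 90
  FD 15: (18,-8) -> (18,7) [heading=90, move]
]
LT 180: heading 90 -> 270
PD: pen down
FD 16: (18,7) -> (18,-9) [heading=270, draw]
LT 180: heading 270 -> 90
FD 5: (18,-9) -> (18,-4) [heading=90, draw]
PD: pen down
Final: pos=(18,-4), heading=90, 3 segment(s) drawn

Segment lengths:
  seg 1: (-4,2) -> (-4,-13), length = 15
  seg 2: (18,7) -> (18,-9), length = 16
  seg 3: (18,-9) -> (18,-4), length = 5
Total = 36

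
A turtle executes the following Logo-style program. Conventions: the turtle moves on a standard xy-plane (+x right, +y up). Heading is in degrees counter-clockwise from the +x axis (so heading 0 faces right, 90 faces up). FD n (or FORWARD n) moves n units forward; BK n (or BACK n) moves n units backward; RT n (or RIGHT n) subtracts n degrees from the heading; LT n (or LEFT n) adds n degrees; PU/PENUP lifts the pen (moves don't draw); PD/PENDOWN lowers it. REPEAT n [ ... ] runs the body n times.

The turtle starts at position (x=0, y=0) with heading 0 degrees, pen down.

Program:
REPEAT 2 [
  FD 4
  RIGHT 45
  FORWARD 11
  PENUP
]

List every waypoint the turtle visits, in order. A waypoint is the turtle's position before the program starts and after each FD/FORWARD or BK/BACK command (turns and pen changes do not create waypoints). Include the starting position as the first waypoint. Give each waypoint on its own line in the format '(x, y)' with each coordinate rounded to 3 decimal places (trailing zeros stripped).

Executing turtle program step by step:
Start: pos=(0,0), heading=0, pen down
REPEAT 2 [
  -- iteration 1/2 --
  FD 4: (0,0) -> (4,0) [heading=0, draw]
  RT 45: heading 0 -> 315
  FD 11: (4,0) -> (11.778,-7.778) [heading=315, draw]
  PU: pen up
  -- iteration 2/2 --
  FD 4: (11.778,-7.778) -> (14.607,-10.607) [heading=315, move]
  RT 45: heading 315 -> 270
  FD 11: (14.607,-10.607) -> (14.607,-21.607) [heading=270, move]
  PU: pen up
]
Final: pos=(14.607,-21.607), heading=270, 2 segment(s) drawn
Waypoints (5 total):
(0, 0)
(4, 0)
(11.778, -7.778)
(14.607, -10.607)
(14.607, -21.607)

Answer: (0, 0)
(4, 0)
(11.778, -7.778)
(14.607, -10.607)
(14.607, -21.607)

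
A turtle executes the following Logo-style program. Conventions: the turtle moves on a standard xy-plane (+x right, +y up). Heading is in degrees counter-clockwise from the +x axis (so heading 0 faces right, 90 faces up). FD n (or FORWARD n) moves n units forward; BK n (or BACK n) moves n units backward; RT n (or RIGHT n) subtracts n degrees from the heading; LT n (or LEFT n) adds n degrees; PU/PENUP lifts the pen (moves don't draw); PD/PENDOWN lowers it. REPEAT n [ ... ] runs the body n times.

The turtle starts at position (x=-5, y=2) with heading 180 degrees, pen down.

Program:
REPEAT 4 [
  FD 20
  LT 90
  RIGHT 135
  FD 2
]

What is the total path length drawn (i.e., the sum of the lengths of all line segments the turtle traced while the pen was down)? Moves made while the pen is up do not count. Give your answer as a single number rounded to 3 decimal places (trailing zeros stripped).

Answer: 88

Derivation:
Executing turtle program step by step:
Start: pos=(-5,2), heading=180, pen down
REPEAT 4 [
  -- iteration 1/4 --
  FD 20: (-5,2) -> (-25,2) [heading=180, draw]
  LT 90: heading 180 -> 270
  RT 135: heading 270 -> 135
  FD 2: (-25,2) -> (-26.414,3.414) [heading=135, draw]
  -- iteration 2/4 --
  FD 20: (-26.414,3.414) -> (-40.556,17.556) [heading=135, draw]
  LT 90: heading 135 -> 225
  RT 135: heading 225 -> 90
  FD 2: (-40.556,17.556) -> (-40.556,19.556) [heading=90, draw]
  -- iteration 3/4 --
  FD 20: (-40.556,19.556) -> (-40.556,39.556) [heading=90, draw]
  LT 90: heading 90 -> 180
  RT 135: heading 180 -> 45
  FD 2: (-40.556,39.556) -> (-39.142,40.971) [heading=45, draw]
  -- iteration 4/4 --
  FD 20: (-39.142,40.971) -> (-25,55.113) [heading=45, draw]
  LT 90: heading 45 -> 135
  RT 135: heading 135 -> 0
  FD 2: (-25,55.113) -> (-23,55.113) [heading=0, draw]
]
Final: pos=(-23,55.113), heading=0, 8 segment(s) drawn

Segment lengths:
  seg 1: (-5,2) -> (-25,2), length = 20
  seg 2: (-25,2) -> (-26.414,3.414), length = 2
  seg 3: (-26.414,3.414) -> (-40.556,17.556), length = 20
  seg 4: (-40.556,17.556) -> (-40.556,19.556), length = 2
  seg 5: (-40.556,19.556) -> (-40.556,39.556), length = 20
  seg 6: (-40.556,39.556) -> (-39.142,40.971), length = 2
  seg 7: (-39.142,40.971) -> (-25,55.113), length = 20
  seg 8: (-25,55.113) -> (-23,55.113), length = 2
Total = 88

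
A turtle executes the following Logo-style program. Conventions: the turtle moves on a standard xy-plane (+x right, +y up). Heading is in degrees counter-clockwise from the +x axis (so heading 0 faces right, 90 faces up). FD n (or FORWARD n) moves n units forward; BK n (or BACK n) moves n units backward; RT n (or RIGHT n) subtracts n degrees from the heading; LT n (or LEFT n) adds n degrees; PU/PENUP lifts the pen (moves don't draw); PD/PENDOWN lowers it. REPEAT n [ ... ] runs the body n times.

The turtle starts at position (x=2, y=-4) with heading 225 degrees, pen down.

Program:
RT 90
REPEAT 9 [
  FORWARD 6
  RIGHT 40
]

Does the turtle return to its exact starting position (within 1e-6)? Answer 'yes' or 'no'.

Executing turtle program step by step:
Start: pos=(2,-4), heading=225, pen down
RT 90: heading 225 -> 135
REPEAT 9 [
  -- iteration 1/9 --
  FD 6: (2,-4) -> (-2.243,0.243) [heading=135, draw]
  RT 40: heading 135 -> 95
  -- iteration 2/9 --
  FD 6: (-2.243,0.243) -> (-2.766,6.22) [heading=95, draw]
  RT 40: heading 95 -> 55
  -- iteration 3/9 --
  FD 6: (-2.766,6.22) -> (0.676,11.135) [heading=55, draw]
  RT 40: heading 55 -> 15
  -- iteration 4/9 --
  FD 6: (0.676,11.135) -> (6.471,12.688) [heading=15, draw]
  RT 40: heading 15 -> 335
  -- iteration 5/9 --
  FD 6: (6.471,12.688) -> (11.909,10.152) [heading=335, draw]
  RT 40: heading 335 -> 295
  -- iteration 6/9 --
  FD 6: (11.909,10.152) -> (14.445,4.714) [heading=295, draw]
  RT 40: heading 295 -> 255
  -- iteration 7/9 --
  FD 6: (14.445,4.714) -> (12.892,-1.081) [heading=255, draw]
  RT 40: heading 255 -> 215
  -- iteration 8/9 --
  FD 6: (12.892,-1.081) -> (7.977,-4.523) [heading=215, draw]
  RT 40: heading 215 -> 175
  -- iteration 9/9 --
  FD 6: (7.977,-4.523) -> (2,-4) [heading=175, draw]
  RT 40: heading 175 -> 135
]
Final: pos=(2,-4), heading=135, 9 segment(s) drawn

Start position: (2, -4)
Final position: (2, -4)
Distance = 0; < 1e-6 -> CLOSED

Answer: yes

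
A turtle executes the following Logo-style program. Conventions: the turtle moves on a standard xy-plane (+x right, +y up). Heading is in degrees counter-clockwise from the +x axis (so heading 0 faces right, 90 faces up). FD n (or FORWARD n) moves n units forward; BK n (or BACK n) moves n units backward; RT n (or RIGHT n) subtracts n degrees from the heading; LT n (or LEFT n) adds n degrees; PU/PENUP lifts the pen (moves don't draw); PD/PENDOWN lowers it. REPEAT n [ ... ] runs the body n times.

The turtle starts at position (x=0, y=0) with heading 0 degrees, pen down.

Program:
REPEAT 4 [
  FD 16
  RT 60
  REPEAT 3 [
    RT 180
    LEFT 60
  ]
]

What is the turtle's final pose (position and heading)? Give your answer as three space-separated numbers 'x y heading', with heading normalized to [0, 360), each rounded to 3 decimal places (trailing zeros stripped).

Executing turtle program step by step:
Start: pos=(0,0), heading=0, pen down
REPEAT 4 [
  -- iteration 1/4 --
  FD 16: (0,0) -> (16,0) [heading=0, draw]
  RT 60: heading 0 -> 300
  REPEAT 3 [
    -- iteration 1/3 --
    RT 180: heading 300 -> 120
    LT 60: heading 120 -> 180
    -- iteration 2/3 --
    RT 180: heading 180 -> 0
    LT 60: heading 0 -> 60
    -- iteration 3/3 --
    RT 180: heading 60 -> 240
    LT 60: heading 240 -> 300
  ]
  -- iteration 2/4 --
  FD 16: (16,0) -> (24,-13.856) [heading=300, draw]
  RT 60: heading 300 -> 240
  REPEAT 3 [
    -- iteration 1/3 --
    RT 180: heading 240 -> 60
    LT 60: heading 60 -> 120
    -- iteration 2/3 --
    RT 180: heading 120 -> 300
    LT 60: heading 300 -> 0
    -- iteration 3/3 --
    RT 180: heading 0 -> 180
    LT 60: heading 180 -> 240
  ]
  -- iteration 3/4 --
  FD 16: (24,-13.856) -> (16,-27.713) [heading=240, draw]
  RT 60: heading 240 -> 180
  REPEAT 3 [
    -- iteration 1/3 --
    RT 180: heading 180 -> 0
    LT 60: heading 0 -> 60
    -- iteration 2/3 --
    RT 180: heading 60 -> 240
    LT 60: heading 240 -> 300
    -- iteration 3/3 --
    RT 180: heading 300 -> 120
    LT 60: heading 120 -> 180
  ]
  -- iteration 4/4 --
  FD 16: (16,-27.713) -> (0,-27.713) [heading=180, draw]
  RT 60: heading 180 -> 120
  REPEAT 3 [
    -- iteration 1/3 --
    RT 180: heading 120 -> 300
    LT 60: heading 300 -> 0
    -- iteration 2/3 --
    RT 180: heading 0 -> 180
    LT 60: heading 180 -> 240
    -- iteration 3/3 --
    RT 180: heading 240 -> 60
    LT 60: heading 60 -> 120
  ]
]
Final: pos=(0,-27.713), heading=120, 4 segment(s) drawn

Answer: 0 -27.713 120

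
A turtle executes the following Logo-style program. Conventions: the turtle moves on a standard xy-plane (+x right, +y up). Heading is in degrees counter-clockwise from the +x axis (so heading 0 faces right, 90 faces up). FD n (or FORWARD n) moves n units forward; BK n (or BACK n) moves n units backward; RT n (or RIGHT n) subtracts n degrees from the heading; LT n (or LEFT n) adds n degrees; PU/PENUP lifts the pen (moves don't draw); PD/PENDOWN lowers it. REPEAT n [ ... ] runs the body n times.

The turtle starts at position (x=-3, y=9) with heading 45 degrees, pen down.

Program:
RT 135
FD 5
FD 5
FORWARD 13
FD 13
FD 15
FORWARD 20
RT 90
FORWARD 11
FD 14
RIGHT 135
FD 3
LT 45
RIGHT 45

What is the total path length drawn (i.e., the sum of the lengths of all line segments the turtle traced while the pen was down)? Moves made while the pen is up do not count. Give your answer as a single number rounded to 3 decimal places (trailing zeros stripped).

Answer: 99

Derivation:
Executing turtle program step by step:
Start: pos=(-3,9), heading=45, pen down
RT 135: heading 45 -> 270
FD 5: (-3,9) -> (-3,4) [heading=270, draw]
FD 5: (-3,4) -> (-3,-1) [heading=270, draw]
FD 13: (-3,-1) -> (-3,-14) [heading=270, draw]
FD 13: (-3,-14) -> (-3,-27) [heading=270, draw]
FD 15: (-3,-27) -> (-3,-42) [heading=270, draw]
FD 20: (-3,-42) -> (-3,-62) [heading=270, draw]
RT 90: heading 270 -> 180
FD 11: (-3,-62) -> (-14,-62) [heading=180, draw]
FD 14: (-14,-62) -> (-28,-62) [heading=180, draw]
RT 135: heading 180 -> 45
FD 3: (-28,-62) -> (-25.879,-59.879) [heading=45, draw]
LT 45: heading 45 -> 90
RT 45: heading 90 -> 45
Final: pos=(-25.879,-59.879), heading=45, 9 segment(s) drawn

Segment lengths:
  seg 1: (-3,9) -> (-3,4), length = 5
  seg 2: (-3,4) -> (-3,-1), length = 5
  seg 3: (-3,-1) -> (-3,-14), length = 13
  seg 4: (-3,-14) -> (-3,-27), length = 13
  seg 5: (-3,-27) -> (-3,-42), length = 15
  seg 6: (-3,-42) -> (-3,-62), length = 20
  seg 7: (-3,-62) -> (-14,-62), length = 11
  seg 8: (-14,-62) -> (-28,-62), length = 14
  seg 9: (-28,-62) -> (-25.879,-59.879), length = 3
Total = 99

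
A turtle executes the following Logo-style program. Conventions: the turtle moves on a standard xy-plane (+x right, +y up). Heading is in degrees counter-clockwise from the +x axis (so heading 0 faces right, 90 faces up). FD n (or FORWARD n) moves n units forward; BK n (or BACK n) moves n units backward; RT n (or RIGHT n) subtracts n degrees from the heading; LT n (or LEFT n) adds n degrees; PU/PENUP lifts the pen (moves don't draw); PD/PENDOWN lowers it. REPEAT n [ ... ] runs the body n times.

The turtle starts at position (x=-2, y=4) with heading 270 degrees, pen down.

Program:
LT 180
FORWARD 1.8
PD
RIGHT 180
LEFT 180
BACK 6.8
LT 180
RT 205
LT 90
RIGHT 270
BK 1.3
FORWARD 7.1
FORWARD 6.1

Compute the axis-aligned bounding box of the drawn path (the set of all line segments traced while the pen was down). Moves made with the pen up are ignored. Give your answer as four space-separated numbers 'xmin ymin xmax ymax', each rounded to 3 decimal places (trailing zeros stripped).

Answer: -7.029 -11.785 -1.451 5.8

Derivation:
Executing turtle program step by step:
Start: pos=(-2,4), heading=270, pen down
LT 180: heading 270 -> 90
FD 1.8: (-2,4) -> (-2,5.8) [heading=90, draw]
PD: pen down
RT 180: heading 90 -> 270
LT 180: heading 270 -> 90
BK 6.8: (-2,5.8) -> (-2,-1) [heading=90, draw]
LT 180: heading 90 -> 270
RT 205: heading 270 -> 65
LT 90: heading 65 -> 155
RT 270: heading 155 -> 245
BK 1.3: (-2,-1) -> (-1.451,0.178) [heading=245, draw]
FD 7.1: (-1.451,0.178) -> (-4.451,-6.257) [heading=245, draw]
FD 6.1: (-4.451,-6.257) -> (-7.029,-11.785) [heading=245, draw]
Final: pos=(-7.029,-11.785), heading=245, 5 segment(s) drawn

Segment endpoints: x in {-7.029, -4.451, -2, -2, -2, -1.451}, y in {-11.785, -6.257, -1, 0.178, 4, 5.8}
xmin=-7.029, ymin=-11.785, xmax=-1.451, ymax=5.8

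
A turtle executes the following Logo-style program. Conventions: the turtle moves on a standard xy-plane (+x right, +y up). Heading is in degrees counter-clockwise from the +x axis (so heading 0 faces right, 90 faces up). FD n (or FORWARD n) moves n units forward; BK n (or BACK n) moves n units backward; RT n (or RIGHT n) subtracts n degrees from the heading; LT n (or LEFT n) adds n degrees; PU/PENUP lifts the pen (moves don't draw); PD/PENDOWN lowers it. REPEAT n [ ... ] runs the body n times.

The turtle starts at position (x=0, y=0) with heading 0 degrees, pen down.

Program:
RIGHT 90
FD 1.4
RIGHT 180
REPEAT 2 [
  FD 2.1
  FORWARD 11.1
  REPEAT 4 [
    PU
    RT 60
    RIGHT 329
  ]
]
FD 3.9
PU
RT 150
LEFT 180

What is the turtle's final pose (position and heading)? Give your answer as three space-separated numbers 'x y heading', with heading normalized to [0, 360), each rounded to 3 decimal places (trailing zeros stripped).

Executing turtle program step by step:
Start: pos=(0,0), heading=0, pen down
RT 90: heading 0 -> 270
FD 1.4: (0,0) -> (0,-1.4) [heading=270, draw]
RT 180: heading 270 -> 90
REPEAT 2 [
  -- iteration 1/2 --
  FD 2.1: (0,-1.4) -> (0,0.7) [heading=90, draw]
  FD 11.1: (0,0.7) -> (0,11.8) [heading=90, draw]
  REPEAT 4 [
    -- iteration 1/4 --
    PU: pen up
    RT 60: heading 90 -> 30
    RT 329: heading 30 -> 61
    -- iteration 2/4 --
    PU: pen up
    RT 60: heading 61 -> 1
    RT 329: heading 1 -> 32
    -- iteration 3/4 --
    PU: pen up
    RT 60: heading 32 -> 332
    RT 329: heading 332 -> 3
    -- iteration 4/4 --
    PU: pen up
    RT 60: heading 3 -> 303
    RT 329: heading 303 -> 334
  ]
  -- iteration 2/2 --
  FD 2.1: (0,11.8) -> (1.887,10.879) [heading=334, move]
  FD 11.1: (1.887,10.879) -> (11.864,6.014) [heading=334, move]
  REPEAT 4 [
    -- iteration 1/4 --
    PU: pen up
    RT 60: heading 334 -> 274
    RT 329: heading 274 -> 305
    -- iteration 2/4 --
    PU: pen up
    RT 60: heading 305 -> 245
    RT 329: heading 245 -> 276
    -- iteration 3/4 --
    PU: pen up
    RT 60: heading 276 -> 216
    RT 329: heading 216 -> 247
    -- iteration 4/4 --
    PU: pen up
    RT 60: heading 247 -> 187
    RT 329: heading 187 -> 218
  ]
]
FD 3.9: (11.864,6.014) -> (8.791,3.612) [heading=218, move]
PU: pen up
RT 150: heading 218 -> 68
LT 180: heading 68 -> 248
Final: pos=(8.791,3.612), heading=248, 3 segment(s) drawn

Answer: 8.791 3.612 248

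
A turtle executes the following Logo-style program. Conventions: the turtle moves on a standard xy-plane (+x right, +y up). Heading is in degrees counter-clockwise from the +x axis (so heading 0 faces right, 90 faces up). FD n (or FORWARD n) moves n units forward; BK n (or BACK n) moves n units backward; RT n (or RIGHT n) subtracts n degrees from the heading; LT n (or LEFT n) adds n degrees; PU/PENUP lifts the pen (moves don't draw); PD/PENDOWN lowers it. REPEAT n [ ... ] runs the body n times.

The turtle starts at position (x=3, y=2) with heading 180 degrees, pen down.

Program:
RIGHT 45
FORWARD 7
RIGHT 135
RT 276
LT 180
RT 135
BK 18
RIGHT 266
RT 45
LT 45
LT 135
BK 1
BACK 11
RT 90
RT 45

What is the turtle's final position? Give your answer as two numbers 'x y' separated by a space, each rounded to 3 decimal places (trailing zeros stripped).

Answer: -2.615 -6.62

Derivation:
Executing turtle program step by step:
Start: pos=(3,2), heading=180, pen down
RT 45: heading 180 -> 135
FD 7: (3,2) -> (-1.95,6.95) [heading=135, draw]
RT 135: heading 135 -> 0
RT 276: heading 0 -> 84
LT 180: heading 84 -> 264
RT 135: heading 264 -> 129
BK 18: (-1.95,6.95) -> (9.378,-7.039) [heading=129, draw]
RT 266: heading 129 -> 223
RT 45: heading 223 -> 178
LT 45: heading 178 -> 223
LT 135: heading 223 -> 358
BK 1: (9.378,-7.039) -> (8.379,-7.004) [heading=358, draw]
BK 11: (8.379,-7.004) -> (-2.615,-6.62) [heading=358, draw]
RT 90: heading 358 -> 268
RT 45: heading 268 -> 223
Final: pos=(-2.615,-6.62), heading=223, 4 segment(s) drawn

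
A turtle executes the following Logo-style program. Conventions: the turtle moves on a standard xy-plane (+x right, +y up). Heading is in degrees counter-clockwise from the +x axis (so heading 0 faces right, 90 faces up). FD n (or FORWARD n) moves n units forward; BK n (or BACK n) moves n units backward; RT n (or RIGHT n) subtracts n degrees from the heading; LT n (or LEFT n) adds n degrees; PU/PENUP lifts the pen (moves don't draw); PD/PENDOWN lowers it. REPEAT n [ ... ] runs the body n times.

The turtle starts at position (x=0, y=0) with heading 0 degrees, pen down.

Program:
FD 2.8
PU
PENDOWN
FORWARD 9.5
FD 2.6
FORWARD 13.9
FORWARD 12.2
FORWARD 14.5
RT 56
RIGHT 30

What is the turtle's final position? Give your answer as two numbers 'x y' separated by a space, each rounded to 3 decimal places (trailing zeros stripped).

Executing turtle program step by step:
Start: pos=(0,0), heading=0, pen down
FD 2.8: (0,0) -> (2.8,0) [heading=0, draw]
PU: pen up
PD: pen down
FD 9.5: (2.8,0) -> (12.3,0) [heading=0, draw]
FD 2.6: (12.3,0) -> (14.9,0) [heading=0, draw]
FD 13.9: (14.9,0) -> (28.8,0) [heading=0, draw]
FD 12.2: (28.8,0) -> (41,0) [heading=0, draw]
FD 14.5: (41,0) -> (55.5,0) [heading=0, draw]
RT 56: heading 0 -> 304
RT 30: heading 304 -> 274
Final: pos=(55.5,0), heading=274, 6 segment(s) drawn

Answer: 55.5 0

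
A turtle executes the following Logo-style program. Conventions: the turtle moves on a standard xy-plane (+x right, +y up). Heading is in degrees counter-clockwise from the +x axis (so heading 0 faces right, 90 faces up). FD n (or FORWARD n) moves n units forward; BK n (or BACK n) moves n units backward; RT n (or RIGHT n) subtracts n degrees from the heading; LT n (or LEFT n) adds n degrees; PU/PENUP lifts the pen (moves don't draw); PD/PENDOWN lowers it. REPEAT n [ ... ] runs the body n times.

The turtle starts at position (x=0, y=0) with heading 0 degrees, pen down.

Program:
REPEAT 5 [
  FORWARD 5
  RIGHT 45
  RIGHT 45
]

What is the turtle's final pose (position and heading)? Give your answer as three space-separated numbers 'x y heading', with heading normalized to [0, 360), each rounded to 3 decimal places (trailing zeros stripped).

Answer: 5 0 270

Derivation:
Executing turtle program step by step:
Start: pos=(0,0), heading=0, pen down
REPEAT 5 [
  -- iteration 1/5 --
  FD 5: (0,0) -> (5,0) [heading=0, draw]
  RT 45: heading 0 -> 315
  RT 45: heading 315 -> 270
  -- iteration 2/5 --
  FD 5: (5,0) -> (5,-5) [heading=270, draw]
  RT 45: heading 270 -> 225
  RT 45: heading 225 -> 180
  -- iteration 3/5 --
  FD 5: (5,-5) -> (0,-5) [heading=180, draw]
  RT 45: heading 180 -> 135
  RT 45: heading 135 -> 90
  -- iteration 4/5 --
  FD 5: (0,-5) -> (0,0) [heading=90, draw]
  RT 45: heading 90 -> 45
  RT 45: heading 45 -> 0
  -- iteration 5/5 --
  FD 5: (0,0) -> (5,0) [heading=0, draw]
  RT 45: heading 0 -> 315
  RT 45: heading 315 -> 270
]
Final: pos=(5,0), heading=270, 5 segment(s) drawn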